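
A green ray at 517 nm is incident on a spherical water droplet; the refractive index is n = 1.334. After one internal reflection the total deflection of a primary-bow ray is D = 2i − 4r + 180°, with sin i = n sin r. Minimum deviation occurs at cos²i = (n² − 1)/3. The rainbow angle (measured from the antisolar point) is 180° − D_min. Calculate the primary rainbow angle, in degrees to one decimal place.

cos²i = (1.77956 − 1)/3 = 0.25985; i = arccos(0.50976) = 59.352°.
sin r = sin 59.352°/1.334 = 0.64492; r = 40.159°.
D_min = 2·59.352° − 4·40.159° + 180° = 138.067°.
Rainbow angle = 180° − D_min = 41.933°.

41.9°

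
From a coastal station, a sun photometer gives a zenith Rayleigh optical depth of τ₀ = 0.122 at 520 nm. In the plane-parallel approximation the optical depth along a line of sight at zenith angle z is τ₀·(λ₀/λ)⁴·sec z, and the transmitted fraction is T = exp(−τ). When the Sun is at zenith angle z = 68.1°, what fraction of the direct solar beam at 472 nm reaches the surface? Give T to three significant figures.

0.618

sec 68.1° = 2.6811.
τ = 0.122 × (520/472)⁴ × 2.6811 = 0.122 × 1.4731 × 2.6811 = 0.4818.
T = exp(−0.4818) = 0.6176.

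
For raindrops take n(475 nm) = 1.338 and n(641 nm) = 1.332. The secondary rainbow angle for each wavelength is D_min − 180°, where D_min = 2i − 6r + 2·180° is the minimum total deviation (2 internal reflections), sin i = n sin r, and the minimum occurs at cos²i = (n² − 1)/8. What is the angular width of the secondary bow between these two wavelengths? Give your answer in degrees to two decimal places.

1.56°

At 475 nm (n = 1.338): cos²i = 0.09878 → i = 71.682°, r = 45.195°, D_min = 232.193°, rainbow angle = 52.193°.
At 641 nm (n = 1.332): cos²i = 0.09678 → i = 71.875°, r = 45.520°, D_min = 230.628°, rainbow angle = 50.628°.
Angular width = |52.193° − 50.628°| = 1.564°.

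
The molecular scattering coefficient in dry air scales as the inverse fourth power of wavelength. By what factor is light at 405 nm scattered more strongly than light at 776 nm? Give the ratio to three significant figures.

Rayleigh scattering ∝ λ⁻⁴, so the ratio of coefficients is the inverse fourth power of the wavelength ratio.
σ(405)/σ(776) = (776/405)⁴ = (1.9160)⁴ = 13.48.

13.5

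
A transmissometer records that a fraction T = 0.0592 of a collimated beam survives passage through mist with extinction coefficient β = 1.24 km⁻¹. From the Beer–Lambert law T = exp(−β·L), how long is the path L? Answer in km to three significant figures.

Beer–Lambert: T = exp(−βL) ⇒ L = −ln(T)/β = −ln(0.0592)/1.24 = 2.8268/1.24 = 2.28 km.

2.28 km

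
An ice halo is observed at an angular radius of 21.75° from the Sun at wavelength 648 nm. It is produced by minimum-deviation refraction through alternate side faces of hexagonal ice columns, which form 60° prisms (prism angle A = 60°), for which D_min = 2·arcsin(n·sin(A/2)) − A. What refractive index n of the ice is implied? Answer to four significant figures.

1.309

Rearranging: n = sin((D_min + A)/2) / sin(A/2).
(D_min + A)/2 = (21.75° + 60°)/2 = 40.875°.
n = sin 40.875° / sin 30° = 0.6544 / 0.5000 = 1.3088.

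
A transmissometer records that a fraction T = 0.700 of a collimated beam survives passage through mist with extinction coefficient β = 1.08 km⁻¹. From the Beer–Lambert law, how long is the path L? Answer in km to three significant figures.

Beer–Lambert: T = exp(−βL) ⇒ L = −ln(T)/β = −ln(0.700)/1.08 = 0.3567/1.08 = 0.3303 km.

0.330 km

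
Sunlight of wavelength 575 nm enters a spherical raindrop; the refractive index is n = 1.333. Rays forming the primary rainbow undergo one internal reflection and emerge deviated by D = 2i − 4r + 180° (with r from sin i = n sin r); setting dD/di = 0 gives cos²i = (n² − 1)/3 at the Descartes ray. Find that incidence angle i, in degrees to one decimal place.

59.4°

cos²i = (1.333² − 1)/3 = (1.77689 − 1)/3 = 0.25896.
cos i = 0.50888, so i = 59.410°.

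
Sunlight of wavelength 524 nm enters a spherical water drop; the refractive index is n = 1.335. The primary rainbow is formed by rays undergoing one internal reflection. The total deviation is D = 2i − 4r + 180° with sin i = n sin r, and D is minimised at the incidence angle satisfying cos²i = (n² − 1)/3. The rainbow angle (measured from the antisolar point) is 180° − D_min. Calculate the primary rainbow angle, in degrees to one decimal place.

41.8°

cos²i = (1.78222 − 1)/3 = 0.26074; i = arccos(0.51063) = 59.294°.
sin r = sin 59.294°/1.335 = 0.64405; r = 40.094°.
D_min = 2·59.294° − 4·40.094° + 180° = 138.212°.
Rainbow angle = 180° − D_min = 41.788°.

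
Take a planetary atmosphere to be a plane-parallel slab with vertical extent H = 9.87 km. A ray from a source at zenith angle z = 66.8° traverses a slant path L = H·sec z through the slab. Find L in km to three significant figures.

25.1 km

sec z = 1/cos 66.8° = 2.5384.
L = 9.87 × 2.5384 = 25.054 km.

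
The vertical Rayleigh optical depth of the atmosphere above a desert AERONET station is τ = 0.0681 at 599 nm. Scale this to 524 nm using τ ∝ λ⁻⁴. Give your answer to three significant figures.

τ(524 nm) = τ(599 nm) × (599/524)⁴ = 0.0681 × (1.1431)⁴ = 0.0681 × 1.7076 = 0.1163.

0.116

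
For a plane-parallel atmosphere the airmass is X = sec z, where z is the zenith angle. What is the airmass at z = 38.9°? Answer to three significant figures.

1.28

X = sec z = 1/cos 38.9° = 1/0.7782 = 1.2849.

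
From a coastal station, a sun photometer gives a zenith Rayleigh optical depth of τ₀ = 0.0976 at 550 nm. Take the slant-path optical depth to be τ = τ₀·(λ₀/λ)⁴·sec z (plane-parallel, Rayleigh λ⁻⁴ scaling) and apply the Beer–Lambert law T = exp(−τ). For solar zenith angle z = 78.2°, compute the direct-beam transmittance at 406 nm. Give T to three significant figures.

0.200

sec 78.2° = 4.8901.
τ = 0.0976 × (550/406)⁴ × 4.8901 = 0.0976 × 3.3678 × 4.8901 = 1.6074.
T = exp(−1.6074) = 0.2004.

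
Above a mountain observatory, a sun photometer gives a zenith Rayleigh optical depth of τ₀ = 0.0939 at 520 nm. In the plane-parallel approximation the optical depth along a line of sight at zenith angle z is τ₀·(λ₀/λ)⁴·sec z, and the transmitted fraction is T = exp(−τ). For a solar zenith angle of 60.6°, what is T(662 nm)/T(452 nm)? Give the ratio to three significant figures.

1.30

Airmass: sec 60.6° = 2.0371.
τ(662 nm) = 0.0939 × (520/662)⁴ × 2.0371 = 0.0939 × 0.3807 × 2.0371 = 0.0728.
τ(452 nm) = 0.0939 × (520/452)⁴ × 2.0371 = 0.0939 × 1.7517 × 2.0371 = 0.3351.
T(662)/T(452) = exp(τ_B − τ_A) = exp(0.2622) = 1.2998.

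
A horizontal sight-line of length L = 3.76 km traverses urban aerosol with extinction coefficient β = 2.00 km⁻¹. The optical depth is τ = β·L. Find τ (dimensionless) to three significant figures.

τ = β·L = 2.00 × 3.76 = 7.5200.

7.52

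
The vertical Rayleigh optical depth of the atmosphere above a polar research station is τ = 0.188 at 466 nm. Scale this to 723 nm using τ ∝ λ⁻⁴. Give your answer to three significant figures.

τ(723 nm) = τ(466 nm) × (466/723)⁴ = 0.188 × (0.6445)⁴ = 0.188 × 0.1726 = 0.0324.

0.0324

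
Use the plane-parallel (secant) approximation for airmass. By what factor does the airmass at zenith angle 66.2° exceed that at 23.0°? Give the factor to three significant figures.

2.28

X(66.2°)/X(23.0°) = sec 66.2° / sec 23.0° = cos 23.0° / cos 66.2° = 0.9205/0.4035 = 2.2810.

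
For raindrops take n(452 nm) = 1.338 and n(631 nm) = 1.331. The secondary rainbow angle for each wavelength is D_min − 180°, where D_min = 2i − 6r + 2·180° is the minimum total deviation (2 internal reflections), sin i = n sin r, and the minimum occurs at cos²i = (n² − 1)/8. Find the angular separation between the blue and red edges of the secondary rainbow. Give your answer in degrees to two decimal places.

At 452 nm (n = 1.338): cos²i = 0.09878 → i = 71.682°, r = 45.195°, D_min = 232.193°, rainbow angle = 52.193°.
At 631 nm (n = 1.331): cos²i = 0.09645 → i = 71.907°, r = 45.575°, D_min = 230.365°, rainbow angle = 50.365°.
Angular width = |52.193° − 50.365°| = 1.828°.

1.83°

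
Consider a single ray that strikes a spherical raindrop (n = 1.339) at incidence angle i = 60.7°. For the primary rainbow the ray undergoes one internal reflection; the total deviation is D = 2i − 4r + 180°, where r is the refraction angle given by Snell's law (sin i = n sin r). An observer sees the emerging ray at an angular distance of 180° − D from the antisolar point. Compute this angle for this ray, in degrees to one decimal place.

sin r = sin 60.7° / 1.339 = 0.8721/1.339 = 0.6513; r = 40.64°.
D = 2·60.7° − 4·40.64° + 180° = 121.40° − 162.55° + 180° = 138.85°.
Angle from antisolar point = 180° − D = 41.15°.

41.2°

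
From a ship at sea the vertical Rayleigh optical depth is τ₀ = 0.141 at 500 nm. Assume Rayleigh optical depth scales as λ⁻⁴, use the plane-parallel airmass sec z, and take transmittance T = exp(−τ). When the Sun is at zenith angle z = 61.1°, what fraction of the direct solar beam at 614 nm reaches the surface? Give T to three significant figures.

sec 61.1° = 2.0692.
τ = 0.141 × (500/614)⁴ × 2.0692 = 0.141 × 0.4398 × 2.0692 = 0.1283.
T = exp(−0.1283) = 0.8796.

0.880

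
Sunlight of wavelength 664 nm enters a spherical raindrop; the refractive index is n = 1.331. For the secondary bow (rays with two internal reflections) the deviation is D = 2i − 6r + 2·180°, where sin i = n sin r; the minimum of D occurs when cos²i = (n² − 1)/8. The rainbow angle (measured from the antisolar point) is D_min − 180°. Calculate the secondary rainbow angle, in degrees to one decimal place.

cos²i = (1.77156 − 1)/8 = 0.09645; i = arccos(0.31056) = 71.907°.
sin r = sin 71.907°/1.331 = 0.71417; r = 45.575°.
D_min = 2·71.907° − 6·45.575° + 360° = 230.365°.
Rainbow angle = D_min − 180° = 50.365°.

50.4°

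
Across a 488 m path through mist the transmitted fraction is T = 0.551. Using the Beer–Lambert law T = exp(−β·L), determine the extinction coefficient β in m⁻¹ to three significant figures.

0.00122 m⁻¹

Beer–Lambert: T = exp(−βL) ⇒ β = −ln(T)/L = −ln(0.551)/488 = 0.5960/488 = 0.001221 m⁻¹.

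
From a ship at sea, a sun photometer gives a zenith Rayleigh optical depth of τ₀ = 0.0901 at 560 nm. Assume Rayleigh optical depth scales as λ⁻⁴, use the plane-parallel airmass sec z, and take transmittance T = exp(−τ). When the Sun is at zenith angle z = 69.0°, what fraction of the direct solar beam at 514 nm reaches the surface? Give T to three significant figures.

0.702

sec 69.0° = 2.7904.
τ = 0.0901 × (560/514)⁴ × 2.7904 = 0.0901 × 1.4090 × 2.7904 = 0.3542.
T = exp(−0.3542) = 0.7017.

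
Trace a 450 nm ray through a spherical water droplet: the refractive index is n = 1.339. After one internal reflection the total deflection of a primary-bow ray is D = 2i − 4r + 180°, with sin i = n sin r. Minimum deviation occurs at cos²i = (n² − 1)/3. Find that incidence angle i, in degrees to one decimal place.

cos²i = (1.339² − 1)/3 = (1.79292 − 1)/3 = 0.26431.
cos i = 0.51411, so i = 59.062°.

59.1°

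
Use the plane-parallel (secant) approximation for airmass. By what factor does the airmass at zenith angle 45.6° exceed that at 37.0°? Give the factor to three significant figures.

X(45.6°)/X(37.0°) = sec 45.6° / sec 37.0° = cos 37.0° / cos 45.6° = 0.7986/0.6997 = 1.1415.

1.14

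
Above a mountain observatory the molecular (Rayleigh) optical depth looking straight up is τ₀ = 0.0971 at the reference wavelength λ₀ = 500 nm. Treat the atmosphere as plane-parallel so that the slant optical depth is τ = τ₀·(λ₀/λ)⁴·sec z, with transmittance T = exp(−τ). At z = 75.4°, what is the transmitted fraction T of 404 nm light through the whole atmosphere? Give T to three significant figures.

sec 75.4° = 3.9672.
τ = 0.0971 × (500/404)⁴ × 3.9672 = 0.0971 × 2.3461 × 3.9672 = 0.9038.
T = exp(−0.9038) = 0.4050.

0.405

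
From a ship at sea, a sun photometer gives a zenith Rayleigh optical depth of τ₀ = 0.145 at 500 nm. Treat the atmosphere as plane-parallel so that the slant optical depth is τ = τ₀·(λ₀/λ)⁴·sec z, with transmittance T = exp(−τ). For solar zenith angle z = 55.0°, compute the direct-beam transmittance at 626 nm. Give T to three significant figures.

0.902

sec 55.0° = 1.7434.
τ = 0.145 × (500/626)⁴ × 1.7434 = 0.145 × 0.4070 × 1.7434 = 0.1029.
T = exp(−0.1029) = 0.9022.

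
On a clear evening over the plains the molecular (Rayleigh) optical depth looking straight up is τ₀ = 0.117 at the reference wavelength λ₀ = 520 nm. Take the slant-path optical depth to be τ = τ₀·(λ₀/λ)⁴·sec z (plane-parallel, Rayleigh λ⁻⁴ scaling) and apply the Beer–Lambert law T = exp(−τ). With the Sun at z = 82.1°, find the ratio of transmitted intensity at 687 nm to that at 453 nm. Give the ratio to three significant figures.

3.32

Airmass: sec 82.1° = 7.2757.
τ(687 nm) = 0.117 × (520/687)⁴ × 7.2757 = 0.117 × 0.3282 × 7.2757 = 0.2794.
τ(453 nm) = 0.117 × (520/453)⁴ × 7.2757 = 0.117 × 1.7363 × 7.2757 = 1.4780.
T(687)/T(453) = exp(τ_B − τ_A) = exp(1.1986) = 3.3155.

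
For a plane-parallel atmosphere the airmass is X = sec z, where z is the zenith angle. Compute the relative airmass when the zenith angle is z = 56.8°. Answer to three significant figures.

1.83

X = sec z = 1/cos 56.8° = 1/0.5476 = 1.8263.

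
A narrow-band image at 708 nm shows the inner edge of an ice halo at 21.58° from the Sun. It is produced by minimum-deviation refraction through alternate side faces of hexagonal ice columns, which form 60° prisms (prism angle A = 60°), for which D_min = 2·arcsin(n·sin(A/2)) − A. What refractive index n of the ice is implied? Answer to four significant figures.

1.307

Rearranging: n = sin((D_min + A)/2) / sin(A/2).
(D_min + A)/2 = (21.58° + 60°)/2 = 40.790°.
n = sin 40.790° / sin 30° = 0.6533 / 0.5000 = 1.3066.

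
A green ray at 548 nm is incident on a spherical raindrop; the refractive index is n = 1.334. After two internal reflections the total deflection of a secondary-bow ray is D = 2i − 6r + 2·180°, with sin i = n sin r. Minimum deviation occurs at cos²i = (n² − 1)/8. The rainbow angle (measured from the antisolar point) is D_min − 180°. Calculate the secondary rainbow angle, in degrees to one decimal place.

cos²i = (1.77956 − 1)/8 = 0.09744; i = arccos(0.31216) = 71.810°.
sin r = sin 71.810°/1.334 = 0.71217; r = 45.411°.
D_min = 2·71.810° − 6·45.411° + 360° = 231.153°.
Rainbow angle = D_min − 180° = 51.153°.

51.2°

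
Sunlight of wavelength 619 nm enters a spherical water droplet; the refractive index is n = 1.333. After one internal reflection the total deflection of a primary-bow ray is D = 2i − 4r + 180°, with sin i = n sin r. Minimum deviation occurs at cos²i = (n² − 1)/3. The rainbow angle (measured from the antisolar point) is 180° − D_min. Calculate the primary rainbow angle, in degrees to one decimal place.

cos²i = (1.77689 − 1)/3 = 0.25896; i = arccos(0.50888) = 59.410°.
sin r = sin 59.410°/1.333 = 0.64579; r = 40.225°.
D_min = 2·59.410° − 4·40.225° + 180° = 137.922°.
Rainbow angle = 180° − D_min = 42.078°.

42.1°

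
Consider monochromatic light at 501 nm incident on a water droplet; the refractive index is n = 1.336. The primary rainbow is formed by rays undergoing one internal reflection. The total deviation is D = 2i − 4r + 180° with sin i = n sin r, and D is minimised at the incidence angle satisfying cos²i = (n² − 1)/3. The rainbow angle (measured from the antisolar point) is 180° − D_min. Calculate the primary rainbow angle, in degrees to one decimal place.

cos²i = (1.78490 − 1)/3 = 0.26163; i = arccos(0.51150) = 59.236°.
sin r = sin 59.236°/1.336 = 0.64318; r = 40.029°.
D_min = 2·59.236° − 4·40.029° + 180° = 138.356°.
Rainbow angle = 180° − D_min = 41.644°.

41.6°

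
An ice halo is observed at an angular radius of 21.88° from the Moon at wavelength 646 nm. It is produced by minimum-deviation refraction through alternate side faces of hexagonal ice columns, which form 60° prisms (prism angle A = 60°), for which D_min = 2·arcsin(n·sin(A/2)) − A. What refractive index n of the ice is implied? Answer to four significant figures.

Rearranging: n = sin((D_min + A)/2) / sin(A/2).
(D_min + A)/2 = (21.88° + 60°)/2 = 40.940°.
n = sin 40.940° / sin 30° = 0.6553 / 0.5000 = 1.3105.

1.311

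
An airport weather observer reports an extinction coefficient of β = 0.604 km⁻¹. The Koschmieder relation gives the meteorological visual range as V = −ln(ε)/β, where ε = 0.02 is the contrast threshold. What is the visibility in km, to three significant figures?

V = −ln(0.02) / 0.604 = 3.912 / 0.604 = 6.4769 km.

6.48 km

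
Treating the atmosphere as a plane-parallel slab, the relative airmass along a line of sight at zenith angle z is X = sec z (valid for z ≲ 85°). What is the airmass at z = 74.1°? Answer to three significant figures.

X = sec z = 1/cos 74.1° = 1/0.2740 = 3.6502.

3.65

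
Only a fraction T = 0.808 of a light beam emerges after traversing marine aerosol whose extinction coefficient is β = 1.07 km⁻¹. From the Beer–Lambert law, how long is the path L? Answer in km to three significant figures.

0.199 km

Beer–Lambert: T = exp(−βL) ⇒ L = −ln(T)/β = −ln(0.808)/1.07 = 0.2132/1.07 = 0.1992 km.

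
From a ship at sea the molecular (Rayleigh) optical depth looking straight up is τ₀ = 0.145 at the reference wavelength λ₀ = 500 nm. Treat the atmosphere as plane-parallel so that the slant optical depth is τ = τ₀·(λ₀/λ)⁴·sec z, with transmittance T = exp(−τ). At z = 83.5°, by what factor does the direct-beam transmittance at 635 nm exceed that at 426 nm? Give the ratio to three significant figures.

6.95

Airmass: sec 83.5° = 8.8337.
τ(635 nm) = 0.145 × (500/635)⁴ × 8.8337 = 0.145 × 0.3844 × 8.8337 = 0.4924.
τ(426 nm) = 0.145 × (500/426)⁴ × 8.8337 = 0.145 × 1.8978 × 8.8337 = 2.4308.
T(635)/T(426) = exp(τ_B − τ_A) = exp(1.9384) = 6.9479.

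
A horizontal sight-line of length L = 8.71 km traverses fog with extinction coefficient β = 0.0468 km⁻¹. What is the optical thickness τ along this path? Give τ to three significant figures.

τ = β·L = 0.0468 × 8.71 = 0.4076.

0.408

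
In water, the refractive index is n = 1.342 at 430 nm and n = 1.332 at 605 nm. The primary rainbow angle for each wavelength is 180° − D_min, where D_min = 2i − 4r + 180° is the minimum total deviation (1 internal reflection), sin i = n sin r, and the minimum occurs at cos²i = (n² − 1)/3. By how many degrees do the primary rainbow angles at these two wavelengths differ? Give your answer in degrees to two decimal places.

At 430 nm (n = 1.342): cos²i = 0.26699 → i = 58.888°, r = 39.641°, D_min = 139.213°, rainbow angle = 40.787°.
At 605 nm (n = 1.332): cos²i = 0.25807 → i = 59.469°, r = 40.290°, D_min = 137.776°, rainbow angle = 42.224°.
Angular width = |40.787° − 42.224°| = 1.437°.

1.44°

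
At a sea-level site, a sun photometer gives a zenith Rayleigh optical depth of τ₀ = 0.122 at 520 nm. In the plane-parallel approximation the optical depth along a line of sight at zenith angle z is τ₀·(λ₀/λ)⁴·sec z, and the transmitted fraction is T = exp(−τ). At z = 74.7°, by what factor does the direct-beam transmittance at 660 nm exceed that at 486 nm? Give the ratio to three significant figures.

Airmass: sec 74.7° = 3.7897.
τ(660 nm) = 0.122 × (520/660)⁴ × 3.7897 = 0.122 × 0.3853 × 3.7897 = 0.1782.
τ(486 nm) = 0.122 × (520/486)⁴ × 3.7897 = 0.122 × 1.3106 × 3.7897 = 0.6059.
T(660)/T(486) = exp(τ_B − τ_A) = exp(0.4278) = 1.5339.

1.53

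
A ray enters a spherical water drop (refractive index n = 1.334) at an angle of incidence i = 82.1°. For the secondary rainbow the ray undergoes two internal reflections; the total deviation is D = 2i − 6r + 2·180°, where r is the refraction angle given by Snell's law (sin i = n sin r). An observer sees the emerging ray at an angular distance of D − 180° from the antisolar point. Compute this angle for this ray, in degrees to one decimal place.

sin r = sin 82.1° / 1.334 = 0.9905/1.334 = 0.7425; r = 47.95°.
D = 2·82.1° − 6·47.95° + 2·180° = 164.20° − 287.67° + 360° = 236.53°.
Angle from antisolar point = D − 180° = 56.53°.

56.5°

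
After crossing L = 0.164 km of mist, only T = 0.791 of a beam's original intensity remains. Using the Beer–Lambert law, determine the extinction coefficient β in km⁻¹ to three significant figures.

1.43 km⁻¹

Beer–Lambert: T = exp(−βL) ⇒ β = −ln(T)/L = −ln(0.791)/0.164 = 0.2345/0.164 = 1.43 km⁻¹.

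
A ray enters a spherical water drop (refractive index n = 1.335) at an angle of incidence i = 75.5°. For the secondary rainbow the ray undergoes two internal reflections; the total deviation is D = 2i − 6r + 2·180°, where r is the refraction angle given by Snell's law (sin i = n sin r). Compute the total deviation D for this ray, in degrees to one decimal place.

sin r = sin 75.5° / 1.335 = 0.9681/1.335 = 0.7252; r = 46.49°.
D = 2·75.5° − 6·46.49° + 2·180° = 151.00° − 278.92° + 360° = 232.08°.

232.1°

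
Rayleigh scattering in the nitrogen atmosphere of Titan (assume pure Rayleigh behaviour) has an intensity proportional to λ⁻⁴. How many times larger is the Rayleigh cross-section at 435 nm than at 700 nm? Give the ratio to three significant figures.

6.71

Rayleigh scattering ∝ λ⁻⁴, so the ratio of coefficients is the inverse fourth power of the wavelength ratio.
σ(435)/σ(700) = (700/435)⁴ = (1.6092)⁴ = 6.706.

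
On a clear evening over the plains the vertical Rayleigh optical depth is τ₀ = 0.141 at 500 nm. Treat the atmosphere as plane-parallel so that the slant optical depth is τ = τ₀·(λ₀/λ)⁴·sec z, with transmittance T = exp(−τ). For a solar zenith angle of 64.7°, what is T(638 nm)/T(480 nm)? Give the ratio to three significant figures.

Airmass: sec 64.7° = 2.3400.
τ(638 nm) = 0.141 × (500/638)⁴ × 2.3400 = 0.141 × 0.3772 × 2.3400 = 0.1245.
τ(480 nm) = 0.141 × (500/480)⁴ × 2.3400 = 0.141 × 1.1774 × 2.3400 = 0.3885.
T(638)/T(480) = exp(τ_B − τ_A) = exp(0.2640) = 1.3021.

1.30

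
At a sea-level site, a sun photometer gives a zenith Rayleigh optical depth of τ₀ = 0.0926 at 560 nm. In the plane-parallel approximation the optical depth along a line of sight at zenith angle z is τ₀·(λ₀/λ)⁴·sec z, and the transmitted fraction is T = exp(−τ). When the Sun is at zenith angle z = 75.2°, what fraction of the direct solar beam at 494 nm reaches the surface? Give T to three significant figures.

sec 75.2° = 3.9147.
τ = 0.0926 × (560/494)⁴ × 3.9147 = 0.0926 × 1.6514 × 3.9147 = 0.5986.
T = exp(−0.5986) = 0.5496.

0.550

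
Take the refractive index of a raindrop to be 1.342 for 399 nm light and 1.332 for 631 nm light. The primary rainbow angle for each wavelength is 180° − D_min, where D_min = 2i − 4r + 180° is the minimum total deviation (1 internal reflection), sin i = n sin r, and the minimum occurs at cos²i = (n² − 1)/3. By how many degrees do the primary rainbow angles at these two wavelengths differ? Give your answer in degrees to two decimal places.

At 399 nm (n = 1.342): cos²i = 0.26699 → i = 58.888°, r = 39.641°, D_min = 139.213°, rainbow angle = 40.787°.
At 631 nm (n = 1.332): cos²i = 0.25807 → i = 59.469°, r = 40.290°, D_min = 137.776°, rainbow angle = 42.224°.
Angular width = |40.787° − 42.224°| = 1.437°.

1.44°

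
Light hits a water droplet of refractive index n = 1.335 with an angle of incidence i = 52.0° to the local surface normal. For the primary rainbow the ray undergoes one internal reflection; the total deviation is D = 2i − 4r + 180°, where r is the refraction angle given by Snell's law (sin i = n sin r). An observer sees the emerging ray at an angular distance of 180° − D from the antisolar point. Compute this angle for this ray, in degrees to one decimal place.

40.7°

sin r = sin 52.0° / 1.335 = 0.7880/1.335 = 0.5903; r = 36.18°.
D = 2·52.0° − 4·36.18° + 180° = 104.00° − 144.70° + 180° = 139.30°.
Angle from antisolar point = 180° − D = 40.70°.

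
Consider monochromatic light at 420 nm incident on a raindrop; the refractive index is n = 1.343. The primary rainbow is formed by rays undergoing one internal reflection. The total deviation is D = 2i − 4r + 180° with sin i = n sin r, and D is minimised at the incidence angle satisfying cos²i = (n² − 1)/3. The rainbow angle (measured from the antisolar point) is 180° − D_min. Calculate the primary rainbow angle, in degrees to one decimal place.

40.6°

cos²i = (1.80365 − 1)/3 = 0.26788; i = arccos(0.51757) = 58.830°.
sin r = sin 58.830°/1.343 = 0.63711; r = 39.577°.
D_min = 2·58.830° − 4·39.577° + 180° = 139.354°.
Rainbow angle = 180° − D_min = 40.646°.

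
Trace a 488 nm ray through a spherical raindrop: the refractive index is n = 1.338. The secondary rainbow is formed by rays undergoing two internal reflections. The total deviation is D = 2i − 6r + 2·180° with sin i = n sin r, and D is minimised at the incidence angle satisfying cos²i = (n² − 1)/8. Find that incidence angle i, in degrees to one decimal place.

cos²i = (1.338² − 1)/8 = (1.79024 − 1)/8 = 0.09878.
cos i = 0.31429, so i = 71.682°.

71.7°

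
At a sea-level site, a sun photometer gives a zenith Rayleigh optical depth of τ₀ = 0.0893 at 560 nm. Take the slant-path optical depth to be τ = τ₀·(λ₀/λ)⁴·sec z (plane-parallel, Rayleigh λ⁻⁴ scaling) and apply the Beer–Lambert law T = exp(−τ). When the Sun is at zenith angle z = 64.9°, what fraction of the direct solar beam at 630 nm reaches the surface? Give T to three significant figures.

sec 64.9° = 2.3574.
τ = 0.0893 × (560/630)⁴ × 2.3574 = 0.0893 × 0.6243 × 2.3574 = 0.1314.
T = exp(−0.1314) = 0.8768.

0.877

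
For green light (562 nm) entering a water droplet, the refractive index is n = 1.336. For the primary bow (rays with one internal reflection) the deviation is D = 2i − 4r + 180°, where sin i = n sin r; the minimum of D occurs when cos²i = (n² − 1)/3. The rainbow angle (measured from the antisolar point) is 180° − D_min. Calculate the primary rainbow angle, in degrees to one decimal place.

cos²i = (1.78490 − 1)/3 = 0.26163; i = arccos(0.51150) = 59.236°.
sin r = sin 59.236°/1.336 = 0.64318; r = 40.029°.
D_min = 2·59.236° − 4·40.029° + 180° = 138.356°.
Rainbow angle = 180° − D_min = 41.644°.

41.6°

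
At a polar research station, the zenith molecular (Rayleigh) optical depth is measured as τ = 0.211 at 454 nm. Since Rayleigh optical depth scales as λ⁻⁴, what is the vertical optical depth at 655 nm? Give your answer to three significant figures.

τ(655 nm) = τ(454 nm) × (454/655)⁴ = 0.211 × (0.6931)⁴ = 0.211 × 0.2308 = 0.0487.

0.0487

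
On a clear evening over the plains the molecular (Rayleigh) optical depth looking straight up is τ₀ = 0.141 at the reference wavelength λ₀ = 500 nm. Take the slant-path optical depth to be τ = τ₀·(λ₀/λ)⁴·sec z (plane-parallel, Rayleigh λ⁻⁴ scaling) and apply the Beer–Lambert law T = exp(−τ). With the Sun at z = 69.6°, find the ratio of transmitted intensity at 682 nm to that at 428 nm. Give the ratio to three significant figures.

1.89

Airmass: sec 69.6° = 2.8688.
τ(682 nm) = 0.141 × (500/682)⁴ × 2.8688 = 0.141 × 0.2889 × 2.8688 = 0.1169.
τ(428 nm) = 0.141 × (500/428)⁴ × 2.8688 = 0.141 × 1.8625 × 2.8688 = 0.7534.
T(682)/T(428) = exp(τ_B − τ_A) = exp(0.6365) = 1.8899.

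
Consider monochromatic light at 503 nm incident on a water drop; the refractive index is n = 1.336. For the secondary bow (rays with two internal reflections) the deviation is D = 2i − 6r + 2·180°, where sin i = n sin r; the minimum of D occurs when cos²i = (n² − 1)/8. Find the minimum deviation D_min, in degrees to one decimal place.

cos²i = (1.78490 − 1)/8 = 0.09811; i = arccos(0.31323) = 71.746°.
sin r = sin 71.746°/1.336 = 0.71084; r = 45.303°.
D_min = 2·71.746° − 6·45.303° + 360° = 231.674°.

231.7°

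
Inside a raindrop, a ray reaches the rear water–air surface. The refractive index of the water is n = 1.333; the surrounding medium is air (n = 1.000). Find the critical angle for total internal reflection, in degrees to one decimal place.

sin θ_c = n_air / n = 1.000 / 1.333 = 0.7502.
θ_c = arcsin(0.7502) = 48.61°.

48.6°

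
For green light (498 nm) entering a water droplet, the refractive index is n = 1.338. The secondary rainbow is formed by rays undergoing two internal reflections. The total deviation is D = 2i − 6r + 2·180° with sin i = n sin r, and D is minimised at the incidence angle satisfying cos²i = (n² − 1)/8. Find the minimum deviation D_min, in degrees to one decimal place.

232.2°

cos²i = (1.79024 − 1)/8 = 0.09878; i = arccos(0.31429) = 71.682°.
sin r = sin 71.682°/1.338 = 0.70951; r = 45.195°.
D_min = 2·71.682° − 6·45.195° + 360° = 232.193°.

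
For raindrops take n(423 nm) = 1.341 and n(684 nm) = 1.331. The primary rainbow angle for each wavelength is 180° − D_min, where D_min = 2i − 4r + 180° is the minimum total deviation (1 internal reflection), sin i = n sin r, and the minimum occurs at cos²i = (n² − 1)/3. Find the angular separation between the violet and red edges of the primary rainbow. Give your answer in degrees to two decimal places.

At 423 nm (n = 1.341): cos²i = 0.26609 → i = 58.946°, r = 39.705°, D_min = 139.071°, rainbow angle = 40.929°.
At 684 nm (n = 1.331): cos²i = 0.25719 → i = 59.527°, r = 40.356°, D_min = 137.630°, rainbow angle = 42.370°.
Angular width = |40.929° − 42.370°| = 1.441°.

1.44°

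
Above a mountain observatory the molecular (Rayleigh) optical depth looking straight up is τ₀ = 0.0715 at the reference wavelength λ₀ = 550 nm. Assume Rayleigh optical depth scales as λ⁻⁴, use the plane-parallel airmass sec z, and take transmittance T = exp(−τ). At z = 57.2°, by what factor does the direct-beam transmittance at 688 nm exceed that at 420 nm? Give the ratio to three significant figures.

1.40

Airmass: sec 57.2° = 1.8460.
τ(688 nm) = 0.0715 × (550/688)⁴ × 1.8460 = 0.0715 × 0.4084 × 1.8460 = 0.0539.
τ(420 nm) = 0.0715 × (550/420)⁴ × 1.8460 = 0.0715 × 2.9407 × 1.8460 = 0.3881.
T(688)/T(420) = exp(τ_B − τ_A) = exp(0.3342) = 1.3969.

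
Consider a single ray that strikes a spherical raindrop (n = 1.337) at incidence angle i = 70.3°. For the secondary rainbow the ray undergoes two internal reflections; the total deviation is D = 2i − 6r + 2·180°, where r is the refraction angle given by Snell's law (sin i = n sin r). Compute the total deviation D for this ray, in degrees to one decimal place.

232.0°

sin r = sin 70.3° / 1.337 = 0.9415/1.337 = 0.7042; r = 44.76°.
D = 2·70.3° − 6·44.76° + 2·180° = 140.60° − 268.57° + 360° = 232.03°.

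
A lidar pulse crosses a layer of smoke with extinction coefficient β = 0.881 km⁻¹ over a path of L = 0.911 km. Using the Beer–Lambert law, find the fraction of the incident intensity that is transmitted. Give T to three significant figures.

τ = β·L = 0.881 × 0.911 = 0.8026.
T = exp(−0.8026) = 0.4482.

0.448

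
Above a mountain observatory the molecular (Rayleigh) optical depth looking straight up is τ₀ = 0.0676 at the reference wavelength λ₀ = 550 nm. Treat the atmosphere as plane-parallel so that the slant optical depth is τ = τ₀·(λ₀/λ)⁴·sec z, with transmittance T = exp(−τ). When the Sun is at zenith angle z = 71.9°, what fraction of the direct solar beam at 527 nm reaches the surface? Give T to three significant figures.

0.772

sec 71.9° = 3.2188.
τ = 0.0676 × (550/527)⁴ × 3.2188 = 0.0676 × 1.1863 × 3.2188 = 0.2581.
T = exp(−0.2581) = 0.7725.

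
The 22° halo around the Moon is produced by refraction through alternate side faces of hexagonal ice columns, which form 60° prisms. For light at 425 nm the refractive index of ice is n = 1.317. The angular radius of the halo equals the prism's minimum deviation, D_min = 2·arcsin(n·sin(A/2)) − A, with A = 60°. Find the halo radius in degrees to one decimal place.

22.4°

n·sin(A/2) = 1.317 × sin 30° = 1.317 × 0.5000 = 0.6585.
D_min = 2·arcsin(0.6585) − 60° = 2 × 41.186° − 60° = 22.371°.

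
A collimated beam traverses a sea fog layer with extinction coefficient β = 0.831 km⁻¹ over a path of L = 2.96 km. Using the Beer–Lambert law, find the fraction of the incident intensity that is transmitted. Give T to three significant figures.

0.0855

τ = β·L = 0.831 × 2.96 = 2.4598.
T = exp(−2.4598) = 0.0855.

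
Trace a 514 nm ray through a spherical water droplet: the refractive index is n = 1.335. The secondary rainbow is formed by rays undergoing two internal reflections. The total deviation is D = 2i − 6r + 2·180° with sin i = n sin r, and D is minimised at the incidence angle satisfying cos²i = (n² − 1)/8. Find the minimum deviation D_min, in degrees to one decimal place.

cos²i = (1.78222 − 1)/8 = 0.09778; i = arccos(0.31269) = 71.778°.
sin r = sin 71.778°/1.335 = 0.71150; r = 45.357°.
D_min = 2·71.778° − 6·45.357° + 360° = 231.414°.

231.4°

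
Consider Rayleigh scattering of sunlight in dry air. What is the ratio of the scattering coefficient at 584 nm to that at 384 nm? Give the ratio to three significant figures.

0.187

Rayleigh scattering ∝ λ⁻⁴, so the ratio of coefficients is the inverse fourth power of the wavelength ratio.
σ(584)/σ(384) = (384/584)⁴ = (0.6575)⁴ = 0.1869.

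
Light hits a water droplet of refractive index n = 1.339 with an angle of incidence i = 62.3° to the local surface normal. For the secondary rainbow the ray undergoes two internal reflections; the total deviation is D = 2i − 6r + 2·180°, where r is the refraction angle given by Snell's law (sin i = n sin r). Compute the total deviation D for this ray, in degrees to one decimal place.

sin r = sin 62.3° / 1.339 = 0.8854/1.339 = 0.6612; r = 41.39°.
D = 2·62.3° − 6·41.39° + 2·180° = 124.60° − 248.36° + 360° = 236.24°.

236.2°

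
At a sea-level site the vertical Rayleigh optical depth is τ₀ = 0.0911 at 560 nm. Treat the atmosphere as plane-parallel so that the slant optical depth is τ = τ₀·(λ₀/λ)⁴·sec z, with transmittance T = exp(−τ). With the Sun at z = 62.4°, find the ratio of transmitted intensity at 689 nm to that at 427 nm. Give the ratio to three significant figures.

1.64

Airmass: sec 62.4° = 2.1584.
τ(689 nm) = 0.0911 × (560/689)⁴ × 2.1584 = 0.0911 × 0.4364 × 2.1584 = 0.0858.
τ(427 nm) = 0.0911 × (560/427)⁴ × 2.1584 = 0.0911 × 2.9583 × 2.1584 = 0.5817.
T(689)/T(427) = exp(τ_B − τ_A) = exp(0.4959) = 1.6420.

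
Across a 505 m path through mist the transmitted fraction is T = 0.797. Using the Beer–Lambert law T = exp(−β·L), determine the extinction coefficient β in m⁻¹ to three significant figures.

Beer–Lambert: T = exp(−βL) ⇒ β = −ln(T)/L = −ln(0.797)/505 = 0.2269/505 = 0.0004493 m⁻¹.

0.000449 m⁻¹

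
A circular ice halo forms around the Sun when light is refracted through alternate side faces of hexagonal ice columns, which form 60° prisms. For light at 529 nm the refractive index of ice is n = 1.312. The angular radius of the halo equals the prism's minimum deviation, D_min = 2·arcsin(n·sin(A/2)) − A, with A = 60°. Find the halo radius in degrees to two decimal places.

21.99°

n·sin(A/2) = 1.312 × sin 30° = 1.312 × 0.5000 = 0.6560.
D_min = 2·arcsin(0.6560) − 60° = 2 × 40.996° − 60° = 21.991°.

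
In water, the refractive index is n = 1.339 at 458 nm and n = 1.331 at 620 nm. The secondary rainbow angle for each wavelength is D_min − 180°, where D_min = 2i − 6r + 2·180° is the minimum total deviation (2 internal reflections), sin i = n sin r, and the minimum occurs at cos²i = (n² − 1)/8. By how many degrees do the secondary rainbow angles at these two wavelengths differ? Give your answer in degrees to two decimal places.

At 458 nm (n = 1.339): cos²i = 0.09912 → i = 71.650°, r = 45.141°, D_min = 232.451°, rainbow angle = 52.451°.
At 620 nm (n = 1.331): cos²i = 0.09645 → i = 71.907°, r = 45.575°, D_min = 230.365°, rainbow angle = 50.365°.
Angular width = |52.451° − 50.365°| = 2.086°.

2.09°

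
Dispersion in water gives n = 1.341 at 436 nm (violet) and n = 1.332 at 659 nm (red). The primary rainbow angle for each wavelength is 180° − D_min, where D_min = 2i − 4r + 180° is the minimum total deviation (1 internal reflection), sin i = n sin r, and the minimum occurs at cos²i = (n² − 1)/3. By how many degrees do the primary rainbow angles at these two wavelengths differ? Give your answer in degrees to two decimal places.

At 436 nm (n = 1.341): cos²i = 0.26609 → i = 58.946°, r = 39.705°, D_min = 139.071°, rainbow angle = 40.929°.
At 659 nm (n = 1.332): cos²i = 0.25807 → i = 59.469°, r = 40.290°, D_min = 137.776°, rainbow angle = 42.224°.
Angular width = |40.929° − 42.224°| = 1.295°.

1.29°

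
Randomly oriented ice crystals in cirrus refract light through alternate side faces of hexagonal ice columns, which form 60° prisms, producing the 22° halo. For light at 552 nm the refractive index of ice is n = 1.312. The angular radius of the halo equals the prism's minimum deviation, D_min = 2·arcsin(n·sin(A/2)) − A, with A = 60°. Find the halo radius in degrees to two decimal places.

n·sin(A/2) = 1.312 × sin 30° = 1.312 × 0.5000 = 0.6560.
D_min = 2·arcsin(0.6560) − 60° = 2 × 40.996° − 60° = 21.991°.

21.99°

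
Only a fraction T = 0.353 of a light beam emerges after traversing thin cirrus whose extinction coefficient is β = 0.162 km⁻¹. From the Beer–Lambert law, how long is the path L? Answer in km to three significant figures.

Beer–Lambert: T = exp(−βL) ⇒ L = −ln(T)/β = −ln(0.353)/0.162 = 1.0413/0.162 = 6.428 km.

6.43 km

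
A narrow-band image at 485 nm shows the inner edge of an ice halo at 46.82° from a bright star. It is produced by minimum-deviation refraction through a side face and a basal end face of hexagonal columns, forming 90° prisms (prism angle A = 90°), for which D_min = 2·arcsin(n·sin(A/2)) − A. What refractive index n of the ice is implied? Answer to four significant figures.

1.315

Rearranging: n = sin((D_min + A)/2) / sin(A/2).
(D_min + A)/2 = (46.82° + 90°)/2 = 68.410°.
n = sin 68.410° / sin 45° = 0.9298 / 0.7071 = 1.3150.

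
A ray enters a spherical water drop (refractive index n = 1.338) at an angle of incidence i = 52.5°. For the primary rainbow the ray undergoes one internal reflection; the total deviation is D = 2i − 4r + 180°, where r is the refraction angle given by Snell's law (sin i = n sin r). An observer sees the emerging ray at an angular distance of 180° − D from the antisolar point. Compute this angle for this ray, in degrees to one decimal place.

sin r = sin 52.5° / 1.338 = 0.7934/1.338 = 0.5929; r = 36.37°.
D = 2·52.5° − 4·36.37° + 180° = 105.00° − 145.46° + 180° = 139.54°.
Angle from antisolar point = 180° − D = 40.46°.

40.5°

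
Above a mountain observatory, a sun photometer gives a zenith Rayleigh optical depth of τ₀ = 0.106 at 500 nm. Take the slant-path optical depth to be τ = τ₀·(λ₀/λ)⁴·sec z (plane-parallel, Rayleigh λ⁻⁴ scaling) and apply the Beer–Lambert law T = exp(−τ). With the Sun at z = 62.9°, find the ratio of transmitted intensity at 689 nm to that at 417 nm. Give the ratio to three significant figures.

Airmass: sec 62.9° = 2.1952.
τ(689 nm) = 0.106 × (500/689)⁴ × 2.1952 = 0.106 × 0.2773 × 2.1952 = 0.0645.
τ(417 nm) = 0.106 × (500/417)⁴ × 2.1952 = 0.106 × 2.0670 × 2.1952 = 0.4810.
T(689)/T(417) = exp(τ_B − τ_A) = exp(0.4164) = 1.5165.

1.52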